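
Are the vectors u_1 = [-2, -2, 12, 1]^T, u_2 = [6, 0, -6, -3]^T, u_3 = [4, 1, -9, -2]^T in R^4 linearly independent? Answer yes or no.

Form the matrix with these vectors as rows and row reduce.
R2 ← R2 + (3)·R1: [0, -6, 30, 0]
R3 ← R3 + (2)·R1: [0, -3, 15, 0]
R3 ← R3 − (1/2)·R2: [0, 0, 0, 0]
2 nonzero rows, so the 3 vectors span a space of dimension 2.
Since 2 < 3, the vectors are linearly dependent.

no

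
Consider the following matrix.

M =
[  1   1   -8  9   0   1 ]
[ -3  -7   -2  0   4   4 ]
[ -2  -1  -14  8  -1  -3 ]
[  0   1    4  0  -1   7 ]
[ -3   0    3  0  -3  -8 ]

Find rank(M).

5

Row reduce to echelon form.
R2 ← R2 + (3)·R1: [0, -4, -26, 27, 4, 7]
R3 ← R3 + (2)·R1: [0, 1, -30, 26, -1, -1]
R5 ← R5 + (3)·R1: [0, 3, -21, 27, -3, -5]
R3 ← R3 + (1/4)·R2: [0, 0, -73/2, 131/4, 0, 3/4]
R4 ← R4 + (1/4)·R2: [0, 0, -5/2, 27/4, 0, 35/4]
R5 ← R5 + (3/4)·R2: [0, 0, -81/2, 189/4, 0, 1/4]
R4 ← R4 − (5/73)·R3: [0, 0, 0, 329/73, 0, 635/73]
R5 ← R5 − (81/73)·R3: [0, 0, 0, 1593/146, 0, -85/146]
R5 ← R5 − (1593/658)·R4: [0, 0, 0, 0, 0, -7120/329]
Echelon form has 5 nonzero rows, so rank(M) = 5.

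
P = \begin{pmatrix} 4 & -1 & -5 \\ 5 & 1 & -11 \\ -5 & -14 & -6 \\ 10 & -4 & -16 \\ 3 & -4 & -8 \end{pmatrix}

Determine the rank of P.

3

Row reduce to echelon form.
R2 ← R2 − (5/4)·R1: [0, 9/4, -19/4]
R3 ← R3 + (5/4)·R1: [0, -61/4, -49/4]
R4 ← R4 − (5/2)·R1: [0, -3/2, -7/2]
R5 ← R5 − (3/4)·R1: [0, -13/4, -17/4]
R3 ← R3 + (61/9)·R2: [0, 0, -400/9]
R4 ← R4 + (2/3)·R2: [0, 0, -20/3]
R5 ← R5 + (13/9)·R2: [0, 0, -100/9]
R4 ← R4 − (3/20)·R3: [0, 0, 0]
R5 ← R5 − (1/4)·R3: [0, 0, 0]
Echelon form has 3 nonzero rows, so rank(P) = 3.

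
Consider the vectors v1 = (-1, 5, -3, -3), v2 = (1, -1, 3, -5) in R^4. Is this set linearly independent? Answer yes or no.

Form the matrix with these vectors as rows and row reduce.
R2 ← R2 + R1: [0, 4, 0, -8]
2 nonzero rows, so the 2 vectors span a space of dimension 2.
Since 2 = 2, the vectors are linearly independent.

yes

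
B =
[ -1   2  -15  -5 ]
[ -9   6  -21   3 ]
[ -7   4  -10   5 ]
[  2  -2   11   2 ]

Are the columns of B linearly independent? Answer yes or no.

Row reduce B to echelon form.
R2 ← R2 − (9)·R1: [0, -12, 114, 48]
R3 ← R3 − (7)·R1: [0, -10, 95, 40]
R4 ← R4 + (2)·R1: [0, 2, -19, -8]
R3 ← R3 − (5/6)·R2: [0, 0, 0, 0]
R4 ← R4 + (1/6)·R2: [0, 0, 0, 0]
2 pivots among 4 columns.
Only 2 < 4 pivot columns, so the columns are linearly dependent.

no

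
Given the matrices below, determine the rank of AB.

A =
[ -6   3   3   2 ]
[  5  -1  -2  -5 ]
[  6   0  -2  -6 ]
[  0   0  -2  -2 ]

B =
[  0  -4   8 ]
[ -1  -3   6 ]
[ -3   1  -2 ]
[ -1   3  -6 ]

2

First compute AB:
[[-14,  24, -48],
 [ 12, -34,  68],
 [ 12, -44,  88],
 [  8,  -8,  16]]
Now row reduce the product.
R2 ← R2 + (6/7)·R1: [0, -94/7, 188/7]
R3 ← R3 + (6/7)·R1: [0, -164/7, 328/7]
R4 ← R4 + (4/7)·R1: [0, 40/7, -80/7]
R3 ← R3 − (82/47)·R2: [0, 0, 0]
R4 ← R4 + (20/47)·R2: [0, 0, 0]
2 nonzero rows, so rank(AB) = 2.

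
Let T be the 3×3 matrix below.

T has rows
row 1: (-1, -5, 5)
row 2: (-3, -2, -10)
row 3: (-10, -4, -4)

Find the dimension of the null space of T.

0

Row reduce to echelon form.
R2 ← R2 − (3)·R1: [0, 13, -25]
R3 ← R3 − (10)·R1: [0, 46, -54]
R3 ← R3 − (46/13)·R2: [0, 0, 448/13]
3 nonzero rows, so rank(T) = 3.
T has 3 columns; by rank–nullity, nullity = 3 − 3 = 0.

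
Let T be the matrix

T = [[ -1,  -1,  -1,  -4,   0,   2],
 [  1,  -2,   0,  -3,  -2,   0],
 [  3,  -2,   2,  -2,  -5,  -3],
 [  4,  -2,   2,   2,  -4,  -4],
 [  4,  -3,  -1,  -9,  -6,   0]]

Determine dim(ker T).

Row reduce to echelon form.
R2 ← R2 + R1: [0, -3, -1, -7, -2, 2]
R3 ← R3 + (3)·R1: [0, -5, -1, -14, -5, 3]
R4 ← R4 + (4)·R1: [0, -6, -2, -14, -4, 4]
R5 ← R5 + (4)·R1: [0, -7, -5, -25, -6, 8]
R3 ← R3 − (5/3)·R2: [0, 0, 2/3, -7/3, -5/3, -1/3]
R4 ← R4 − (2)·R2: [0, 0, 0, 0, 0, 0]
R5 ← R5 − (7/3)·R2: [0, 0, -8/3, -26/3, -4/3, 10/3]
R5 ← R5 + (4)·R3: [0, 0, 0, -18, -8, 2]
Swap R4 ↔ R5
4 nonzero rows, so rank(T) = 4.
T has 6 columns; by rank–nullity, nullity = 6 − 4 = 2.

2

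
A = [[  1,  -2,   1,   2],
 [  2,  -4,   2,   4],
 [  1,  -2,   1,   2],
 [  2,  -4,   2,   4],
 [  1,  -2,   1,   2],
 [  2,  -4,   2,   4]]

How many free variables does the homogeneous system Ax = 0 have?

Row reduce to echelon form.
R2 ← R2 − (2)·R1: [0, 0, 0, 0]
R3 ← R3 − R1: [0, 0, 0, 0]
R4 ← R4 − (2)·R1: [0, 0, 0, 0]
R5 ← R5 − R1: [0, 0, 0, 0]
R6 ← R6 − (2)·R1: [0, 0, 0, 0]
1 nonzero row, so rank(A) = 1.
A has 4 columns; by rank–nullity, nullity = 4 − 1 = 3.

3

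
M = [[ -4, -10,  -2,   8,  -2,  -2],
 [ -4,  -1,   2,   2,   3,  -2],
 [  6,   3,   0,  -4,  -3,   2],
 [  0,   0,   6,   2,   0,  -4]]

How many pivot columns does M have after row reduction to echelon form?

4

Row reduce to echelon form.
R2 ← R2 − R1: [0, 9, 4, -6, 5, 0]
R3 ← R3 + (3/2)·R1: [0, -12, -3, 8, -6, -1]
R3 ← R3 + (4/3)·R2: [0, 0, 7/3, 0, 2/3, -1]
R4 ← R4 − (18/7)·R3: [0, 0, 0, 2, -12/7, -10/7]
Echelon form has 4 nonzero rows, so rank(M) = 4.
Each nonzero row contributes one pivot column: 4 pivot columns.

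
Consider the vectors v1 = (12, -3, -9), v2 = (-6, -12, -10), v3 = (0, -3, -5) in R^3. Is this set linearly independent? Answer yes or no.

Form the matrix with these vectors as rows and row reduce.
R2 ← R2 + (1/2)·R1: [0, -27/2, -29/2]
R3 ← R3 − (2/9)·R2: [0, 0, -16/9]
3 nonzero rows, so the 3 vectors span a space of dimension 3.
Since 3 = 3, the vectors are linearly independent.

yes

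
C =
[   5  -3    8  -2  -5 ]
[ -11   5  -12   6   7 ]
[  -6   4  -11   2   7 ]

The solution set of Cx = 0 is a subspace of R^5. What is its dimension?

Row reduce to echelon form.
R2 ← R2 + (11/5)·R1: [0, -8/5, 28/5, 8/5, -4]
R3 ← R3 + (6/5)·R1: [0, 2/5, -7/5, -2/5, 1]
R3 ← R3 + (1/4)·R2: [0, 0, 0, 0, 0]
2 nonzero rows, so rank(C) = 2.
C has 5 columns; by rank–nullity, nullity = 5 − 2 = 3.

3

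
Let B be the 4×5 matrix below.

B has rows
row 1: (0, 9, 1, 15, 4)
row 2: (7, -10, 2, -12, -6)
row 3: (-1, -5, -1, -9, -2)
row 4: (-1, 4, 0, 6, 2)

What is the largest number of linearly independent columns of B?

Row reduce to echelon form.
Swap R1 ↔ R2
R3 ← R3 + (1/7)·R1: [0, -45/7, -5/7, -75/7, -20/7]
R4 ← R4 + (1/7)·R1: [0, 18/7, 2/7, 30/7, 8/7]
R3 ← R3 + (5/7)·R2: [0, 0, 0, 0, 0]
R4 ← R4 − (2/7)·R2: [0, 0, 0, 0, 0]
Echelon form has 2 nonzero rows, so rank(B) = 2.
The rank gives the maximum number of linearly independent columns: 2.

2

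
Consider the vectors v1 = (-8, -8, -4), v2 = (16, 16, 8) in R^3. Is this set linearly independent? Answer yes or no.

Form the matrix with these vectors as rows and row reduce.
R2 ← R2 + (2)·R1: [0, 0, 0]
1 nonzero row, so the 2 vectors span a space of dimension 1.
Since 1 < 2, the vectors are linearly dependent.

no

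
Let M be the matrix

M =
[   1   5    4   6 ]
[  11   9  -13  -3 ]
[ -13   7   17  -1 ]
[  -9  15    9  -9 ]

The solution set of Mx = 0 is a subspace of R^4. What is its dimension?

1

Row reduce to echelon form.
R2 ← R2 − (11)·R1: [0, -46, -57, -69]
R3 ← R3 + (13)·R1: [0, 72, 69, 77]
R4 ← R4 + (9)·R1: [0, 60, 45, 45]
R3 ← R3 + (36/23)·R2: [0, 0, -465/23, -31]
R4 ← R4 + (30/23)·R2: [0, 0, -675/23, -45]
R4 ← R4 − (45/31)·R3: [0, 0, 0, 0]
3 nonzero rows, so rank(M) = 3.
M has 4 columns; by rank–nullity, nullity = 4 − 3 = 1.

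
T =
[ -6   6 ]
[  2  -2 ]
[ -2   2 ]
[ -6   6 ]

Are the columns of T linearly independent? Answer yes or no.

no

Row reduce T to echelon form.
R2 ← R2 + (1/3)·R1: [0, 0]
R3 ← R3 − (1/3)·R1: [0, 0]
R4 ← R4 − R1: [0, 0]
1 pivot among 2 columns.
Only 1 < 2 pivot columns, so the columns are linearly dependent.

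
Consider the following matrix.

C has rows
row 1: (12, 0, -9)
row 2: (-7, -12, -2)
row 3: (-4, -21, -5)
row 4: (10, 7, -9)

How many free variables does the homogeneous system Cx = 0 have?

Row reduce to echelon form.
R2 ← R2 + (7/12)·R1: [0, -12, -29/4]
R3 ← R3 + (1/3)·R1: [0, -21, -8]
R4 ← R4 − (5/6)·R1: [0, 7, -3/2]
R3 ← R3 − (7/4)·R2: [0, 0, 75/16]
R4 ← R4 + (7/12)·R2: [0, 0, -275/48]
R4 ← R4 + (11/9)·R3: [0, 0, 0]
3 nonzero rows, so rank(C) = 3.
C has 3 columns; by rank–nullity, nullity = 3 − 3 = 0.

0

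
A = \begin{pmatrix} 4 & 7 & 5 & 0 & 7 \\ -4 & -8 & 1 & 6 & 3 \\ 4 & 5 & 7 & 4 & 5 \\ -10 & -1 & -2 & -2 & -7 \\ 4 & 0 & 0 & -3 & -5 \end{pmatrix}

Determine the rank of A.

Row reduce to echelon form.
R2 ← R2 + R1: [0, -1, 6, 6, 10]
R3 ← R3 − R1: [0, -2, 2, 4, -2]
R4 ← R4 + (5/2)·R1: [0, 33/2, 21/2, -2, 21/2]
R5 ← R5 − R1: [0, -7, -5, -3, -12]
R3 ← R3 − (2)·R2: [0, 0, -10, -8, -22]
R4 ← R4 + (33/2)·R2: [0, 0, 219/2, 97, 351/2]
R5 ← R5 − (7)·R2: [0, 0, -47, -45, -82]
R4 ← R4 + (219/20)·R3: [0, 0, 0, 47/5, -327/5]
R5 ← R5 − (47/10)·R3: [0, 0, 0, -37/5, 107/5]
R5 ← R5 + (37/47)·R4: [0, 0, 0, 0, -1414/47]
Echelon form has 5 nonzero rows, so rank(A) = 5.

5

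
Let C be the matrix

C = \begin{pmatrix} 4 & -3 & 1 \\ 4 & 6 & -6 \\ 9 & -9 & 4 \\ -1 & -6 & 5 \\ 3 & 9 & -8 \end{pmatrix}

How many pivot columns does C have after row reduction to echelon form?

2

Row reduce to echelon form.
R2 ← R2 − R1: [0, 9, -7]
R3 ← R3 − (9/4)·R1: [0, -9/4, 7/4]
R4 ← R4 + (1/4)·R1: [0, -27/4, 21/4]
R5 ← R5 − (3/4)·R1: [0, 45/4, -35/4]
R3 ← R3 + (1/4)·R2: [0, 0, 0]
R4 ← R4 + (3/4)·R2: [0, 0, 0]
R5 ← R5 − (5/4)·R2: [0, 0, 0]
Echelon form has 2 nonzero rows, so rank(C) = 2.
Each nonzero row contributes one pivot column: 2 pivot columns.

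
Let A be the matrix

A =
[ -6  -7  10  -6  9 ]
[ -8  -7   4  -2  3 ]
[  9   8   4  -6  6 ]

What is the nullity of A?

Row reduce to echelon form.
R2 ← R2 − (4/3)·R1: [0, 7/3, -28/3, 6, -9]
R3 ← R3 + (3/2)·R1: [0, -5/2, 19, -15, 39/2]
R3 ← R3 + (15/14)·R2: [0, 0, 9, -60/7, 69/7]
3 nonzero rows, so rank(A) = 3.
A has 5 columns; by rank–nullity, nullity = 5 − 3 = 2.

2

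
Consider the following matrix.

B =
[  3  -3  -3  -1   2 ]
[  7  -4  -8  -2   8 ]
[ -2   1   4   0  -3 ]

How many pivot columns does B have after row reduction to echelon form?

3

Row reduce to echelon form.
R2 ← R2 − (7/3)·R1: [0, 3, -1, 1/3, 10/3]
R3 ← R3 + (2/3)·R1: [0, -1, 2, -2/3, -5/3]
R3 ← R3 + (1/3)·R2: [0, 0, 5/3, -5/9, -5/9]
Echelon form has 3 nonzero rows, so rank(B) = 3.
Each nonzero row contributes one pivot column: 3 pivot columns.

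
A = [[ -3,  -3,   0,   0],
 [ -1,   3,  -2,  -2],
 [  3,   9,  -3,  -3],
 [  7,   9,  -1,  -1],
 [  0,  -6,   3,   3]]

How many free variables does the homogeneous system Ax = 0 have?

2

Row reduce to echelon form.
R2 ← R2 − (1/3)·R1: [0, 4, -2, -2]
R3 ← R3 + R1: [0, 6, -3, -3]
R4 ← R4 + (7/3)·R1: [0, 2, -1, -1]
R3 ← R3 − (3/2)·R2: [0, 0, 0, 0]
R4 ← R4 − (1/2)·R2: [0, 0, 0, 0]
R5 ← R5 + (3/2)·R2: [0, 0, 0, 0]
2 nonzero rows, so rank(A) = 2.
A has 4 columns; by rank–nullity, nullity = 4 − 2 = 2.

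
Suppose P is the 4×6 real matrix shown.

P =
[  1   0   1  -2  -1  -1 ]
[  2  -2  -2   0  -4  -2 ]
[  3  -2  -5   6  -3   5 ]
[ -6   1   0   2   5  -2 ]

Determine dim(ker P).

3

Row reduce to echelon form.
R2 ← R2 − (2)·R1: [0, -2, -4, 4, -2, 0]
R3 ← R3 − (3)·R1: [0, -2, -8, 12, 0, 8]
R4 ← R4 + (6)·R1: [0, 1, 6, -10, -1, -8]
R3 ← R3 − R2: [0, 0, -4, 8, 2, 8]
R4 ← R4 + (1/2)·R2: [0, 0, 4, -8, -2, -8]
R4 ← R4 + R3: [0, 0, 0, 0, 0, 0]
3 nonzero rows, so rank(P) = 3.
P has 6 columns; by rank–nullity, nullity = 6 − 3 = 3.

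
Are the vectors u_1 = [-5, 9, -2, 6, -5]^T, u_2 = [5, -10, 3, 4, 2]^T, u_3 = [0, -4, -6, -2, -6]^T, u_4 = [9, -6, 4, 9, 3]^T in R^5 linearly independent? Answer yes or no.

Form the matrix with these vectors as rows and row reduce.
R2 ← R2 + R1: [0, -1, 1, 10, -3]
R4 ← R4 + (9/5)·R1: [0, 51/5, 2/5, 99/5, -6]
R3 ← R3 − (4)·R2: [0, 0, -10, -42, 6]
R4 ← R4 + (51/5)·R2: [0, 0, 53/5, 609/5, -183/5]
R4 ← R4 + (53/50)·R3: [0, 0, 0, 1932/25, -756/25]
4 nonzero rows, so the 4 vectors span a space of dimension 4.
Since 4 = 4, the vectors are linearly independent.

yes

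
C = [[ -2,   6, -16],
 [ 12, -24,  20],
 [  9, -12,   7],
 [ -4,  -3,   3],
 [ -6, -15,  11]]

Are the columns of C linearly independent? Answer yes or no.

Row reduce C to echelon form.
R2 ← R2 + (6)·R1: [0, 12, -76]
R3 ← R3 + (9/2)·R1: [0, 15, -65]
R4 ← R4 − (2)·R1: [0, -15, 35]
R5 ← R5 − (3)·R1: [0, -33, 59]
R3 ← R3 − (5/4)·R2: [0, 0, 30]
R4 ← R4 + (5/4)·R2: [0, 0, -60]
R5 ← R5 + (11/4)·R2: [0, 0, -150]
R4 ← R4 + (2)·R3: [0, 0, 0]
R5 ← R5 + (5)·R3: [0, 0, 0]
3 pivots among 3 columns.
Every column is a pivot column, so the columns are linearly independent.

yes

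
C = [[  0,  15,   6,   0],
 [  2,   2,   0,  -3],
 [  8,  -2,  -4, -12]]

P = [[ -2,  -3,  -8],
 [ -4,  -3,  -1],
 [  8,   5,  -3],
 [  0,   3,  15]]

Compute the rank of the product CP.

First compute CP:
[[-12, -15, -33],
 [-12, -21, -63],
 [-40, -74, -230]]
Now row reduce the product.
R2 ← R2 − R1: [0, -6, -30]
R3 ← R3 − (10/3)·R1: [0, -24, -120]
R3 ← R3 − (4)·R2: [0, 0, 0]
2 nonzero rows, so rank(CP) = 2.

2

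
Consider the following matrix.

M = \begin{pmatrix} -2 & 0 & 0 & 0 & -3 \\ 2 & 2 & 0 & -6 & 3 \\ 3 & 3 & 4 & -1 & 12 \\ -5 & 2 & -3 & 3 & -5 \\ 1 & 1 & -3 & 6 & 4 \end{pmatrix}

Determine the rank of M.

Row reduce to echelon form.
R2 ← R2 + R1: [0, 2, 0, -6, 0]
R3 ← R3 + (3/2)·R1: [0, 3, 4, -1, 15/2]
R4 ← R4 − (5/2)·R1: [0, 2, -3, 3, 5/2]
R5 ← R5 + (1/2)·R1: [0, 1, -3, 6, 5/2]
R3 ← R3 − (3/2)·R2: [0, 0, 4, 8, 15/2]
R4 ← R4 − R2: [0, 0, -3, 9, 5/2]
R5 ← R5 − (1/2)·R2: [0, 0, -3, 9, 5/2]
R4 ← R4 + (3/4)·R3: [0, 0, 0, 15, 65/8]
R5 ← R5 + (3/4)·R3: [0, 0, 0, 15, 65/8]
R5 ← R5 − R4: [0, 0, 0, 0, 0]
Echelon form has 4 nonzero rows, so rank(M) = 4.

4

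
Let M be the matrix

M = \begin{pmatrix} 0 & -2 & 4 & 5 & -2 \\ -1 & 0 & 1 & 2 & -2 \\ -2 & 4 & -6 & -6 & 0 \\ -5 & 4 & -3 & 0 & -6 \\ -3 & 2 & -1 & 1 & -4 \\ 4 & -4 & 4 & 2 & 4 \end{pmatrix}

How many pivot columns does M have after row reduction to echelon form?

2

Row reduce to echelon form.
Swap R1 ↔ R2
R3 ← R3 − (2)·R1: [0, 4, -8, -10, 4]
R4 ← R4 − (5)·R1: [0, 4, -8, -10, 4]
R5 ← R5 − (3)·R1: [0, 2, -4, -5, 2]
R6 ← R6 + (4)·R1: [0, -4, 8, 10, -4]
R3 ← R3 + (2)·R2: [0, 0, 0, 0, 0]
R4 ← R4 + (2)·R2: [0, 0, 0, 0, 0]
R5 ← R5 + R2: [0, 0, 0, 0, 0]
R6 ← R6 − (2)·R2: [0, 0, 0, 0, 0]
Echelon form has 2 nonzero rows, so rank(M) = 2.
Each nonzero row contributes one pivot column: 2 pivot columns.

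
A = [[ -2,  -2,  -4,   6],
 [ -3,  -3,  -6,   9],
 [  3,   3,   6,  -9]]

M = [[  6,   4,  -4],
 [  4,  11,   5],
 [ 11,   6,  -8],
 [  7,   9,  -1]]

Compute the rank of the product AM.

1

First compute AM:
[[-22,   0,  24],
 [-33,   0,  36],
 [ 33,   0, -36]]
Now row reduce the product.
R2 ← R2 − (3/2)·R1: [0, 0, 0]
R3 ← R3 + (3/2)·R1: [0, 0, 0]
1 nonzero row, so rank(AM) = 1.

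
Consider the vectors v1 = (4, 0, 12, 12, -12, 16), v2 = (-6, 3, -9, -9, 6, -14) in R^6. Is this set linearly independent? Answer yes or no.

yes

Form the matrix with these vectors as rows and row reduce.
R2 ← R2 + (3/2)·R1: [0, 3, 9, 9, -12, 10]
2 nonzero rows, so the 2 vectors span a space of dimension 2.
Since 2 = 2, the vectors are linearly independent.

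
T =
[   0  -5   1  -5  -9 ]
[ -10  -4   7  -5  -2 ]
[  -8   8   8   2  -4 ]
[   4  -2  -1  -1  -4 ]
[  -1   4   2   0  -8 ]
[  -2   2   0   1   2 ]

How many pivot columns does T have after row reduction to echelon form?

5

Row reduce to echelon form.
Swap R1 ↔ R2
R3 ← R3 − (4/5)·R1: [0, 56/5, 12/5, 6, -12/5]
R4 ← R4 + (2/5)·R1: [0, -18/5, 9/5, -3, -24/5]
R5 ← R5 − (1/10)·R1: [0, 22/5, 13/10, 1/2, -39/5]
R6 ← R6 − (1/5)·R1: [0, 14/5, -7/5, 2, 12/5]
R3 ← R3 + (56/25)·R2: [0, 0, 116/25, -26/5, -564/25]
R4 ← R4 − (18/25)·R2: [0, 0, 27/25, 3/5, 42/25]
R5 ← R5 + (22/25)·R2: [0, 0, 109/50, -39/10, -393/25]
R6 ← R6 + (14/25)·R2: [0, 0, -21/25, -4/5, -66/25]
R4 ← R4 − (27/116)·R3: [0, 0, 0, 105/58, 201/29]
R5 ← R5 − (109/232)·R3: [0, 0, 0, -169/116, -297/58]
R6 ← R6 + (21/116)·R3: [0, 0, 0, -101/58, -195/29]
R5 ← R5 + (169/210)·R4: [0, 0, 0, 0, 16/35]
R6 ← R6 + (101/105)·R4: [0, 0, 0, 0, -2/35]
R6 ← R6 + (1/8)·R5: [0, 0, 0, 0, 0]
Echelon form has 5 nonzero rows, so rank(T) = 5.
Each nonzero row contributes one pivot column: 5 pivot columns.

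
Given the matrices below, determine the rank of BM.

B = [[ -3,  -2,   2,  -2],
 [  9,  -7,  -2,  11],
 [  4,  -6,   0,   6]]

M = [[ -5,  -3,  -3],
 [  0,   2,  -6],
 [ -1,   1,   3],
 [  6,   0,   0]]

First compute BM:
[[  1,   7,  27],
 [ 23, -43,   9],
 [ 16, -24,  24]]
Now row reduce the product.
R2 ← R2 − (23)·R1: [0, -204, -612]
R3 ← R3 − (16)·R1: [0, -136, -408]
R3 ← R3 − (2/3)·R2: [0, 0, 0]
2 nonzero rows, so rank(BM) = 2.

2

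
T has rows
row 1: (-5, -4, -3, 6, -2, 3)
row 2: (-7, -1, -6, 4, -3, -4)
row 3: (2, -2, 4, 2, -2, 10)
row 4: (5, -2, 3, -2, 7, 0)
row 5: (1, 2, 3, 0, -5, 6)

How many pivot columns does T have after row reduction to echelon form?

Row reduce to echelon form.
R2 ← R2 − (7/5)·R1: [0, 23/5, -9/5, -22/5, -1/5, -41/5]
R3 ← R3 + (2/5)·R1: [0, -18/5, 14/5, 22/5, -14/5, 56/5]
R4 ← R4 + R1: [0, -6, 0, 4, 5, 3]
R5 ← R5 + (1/5)·R1: [0, 6/5, 12/5, 6/5, -27/5, 33/5]
R3 ← R3 + (18/23)·R2: [0, 0, 32/23, 22/23, -68/23, 110/23]
R4 ← R4 + (30/23)·R2: [0, 0, -54/23, -40/23, 109/23, -177/23]
R5 ← R5 − (6/23)·R2: [0, 0, 66/23, 54/23, -123/23, 201/23]
R4 ← R4 + (27/16)·R3: [0, 0, 0, -1/8, -1/4, 3/8]
R5 ← R5 − (33/16)·R3: [0, 0, 0, 3/8, 3/4, -9/8]
R5 ← R5 + (3)·R4: [0, 0, 0, 0, 0, 0]
Echelon form has 4 nonzero rows, so rank(T) = 4.
Each nonzero row contributes one pivot column: 4 pivot columns.

4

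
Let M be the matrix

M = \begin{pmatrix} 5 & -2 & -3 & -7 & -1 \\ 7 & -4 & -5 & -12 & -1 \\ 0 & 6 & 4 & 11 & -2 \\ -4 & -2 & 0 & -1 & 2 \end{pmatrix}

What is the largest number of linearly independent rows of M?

2

Row reduce to echelon form.
R2 ← R2 − (7/5)·R1: [0, -6/5, -4/5, -11/5, 2/5]
R4 ← R4 + (4/5)·R1: [0, -18/5, -12/5, -33/5, 6/5]
R3 ← R3 + (5)·R2: [0, 0, 0, 0, 0]
R4 ← R4 − (3)·R2: [0, 0, 0, 0, 0]
Echelon form has 2 nonzero rows, so rank(M) = 2.
The rank gives the maximum number of linearly independent rows: 2.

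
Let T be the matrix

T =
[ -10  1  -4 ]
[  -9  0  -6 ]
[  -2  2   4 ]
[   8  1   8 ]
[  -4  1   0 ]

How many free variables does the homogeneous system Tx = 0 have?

1

Row reduce to echelon form.
R2 ← R2 − (9/10)·R1: [0, -9/10, -12/5]
R3 ← R3 − (1/5)·R1: [0, 9/5, 24/5]
R4 ← R4 + (4/5)·R1: [0, 9/5, 24/5]
R5 ← R5 − (2/5)·R1: [0, 3/5, 8/5]
R3 ← R3 + (2)·R2: [0, 0, 0]
R4 ← R4 + (2)·R2: [0, 0, 0]
R5 ← R5 + (2/3)·R2: [0, 0, 0]
2 nonzero rows, so rank(T) = 2.
T has 3 columns; by rank–nullity, nullity = 3 − 2 = 1.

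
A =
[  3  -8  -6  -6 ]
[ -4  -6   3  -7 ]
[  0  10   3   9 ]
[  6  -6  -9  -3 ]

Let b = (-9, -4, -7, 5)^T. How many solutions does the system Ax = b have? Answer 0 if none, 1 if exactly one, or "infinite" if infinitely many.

Row reduce the augmented matrix [A | b].
R2 ← R2 + (4/3)·R1: [0, -50/3, -5, -15, -16]
R4 ← R4 − (2)·R1: [0, 10, 3, 9, 23]
R3 ← R3 + (3/5)·R2: [0, 0, 0, 0, -83/5]
R4 ← R4 + (3/5)·R2: [0, 0, 0, 0, 67/5]
R4 ← R4 + (67/83)·R3: [0, 0, 0, 0, 0]
The echelon form has 3 nonzero rows; the last pivot sits in the augmented column, so rank(A) = 2 but rank([A|b]) = 3.
Since the ranks differ, the system is inconsistent.
It has no solutions.

0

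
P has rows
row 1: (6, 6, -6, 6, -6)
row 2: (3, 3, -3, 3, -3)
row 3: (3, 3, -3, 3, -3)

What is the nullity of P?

4

Row reduce to echelon form.
R2 ← R2 − (1/2)·R1: [0, 0, 0, 0, 0]
R3 ← R3 − (1/2)·R1: [0, 0, 0, 0, 0]
1 nonzero row, so rank(P) = 1.
P has 5 columns; by rank–nullity, nullity = 5 − 1 = 4.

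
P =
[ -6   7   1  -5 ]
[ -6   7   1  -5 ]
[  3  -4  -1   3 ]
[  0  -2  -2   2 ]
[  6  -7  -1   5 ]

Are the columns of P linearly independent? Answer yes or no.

Row reduce P to echelon form.
R2 ← R2 − R1: [0, 0, 0, 0]
R3 ← R3 + (1/2)·R1: [0, -1/2, -1/2, 1/2]
R5 ← R5 + R1: [0, 0, 0, 0]
Swap R2 ↔ R3
R4 ← R4 − (4)·R2: [0, 0, 0, 0]
2 pivots among 4 columns.
Only 2 < 4 pivot columns, so the columns are linearly dependent.

no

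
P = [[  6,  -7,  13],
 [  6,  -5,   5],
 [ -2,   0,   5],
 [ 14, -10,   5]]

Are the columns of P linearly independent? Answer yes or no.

no

Row reduce P to echelon form.
R2 ← R2 − R1: [0, 2, -8]
R3 ← R3 + (1/3)·R1: [0, -7/3, 28/3]
R4 ← R4 − (7/3)·R1: [0, 19/3, -76/3]
R3 ← R3 + (7/6)·R2: [0, 0, 0]
R4 ← R4 − (19/6)·R2: [0, 0, 0]
2 pivots among 3 columns.
Only 2 < 3 pivot columns, so the columns are linearly dependent.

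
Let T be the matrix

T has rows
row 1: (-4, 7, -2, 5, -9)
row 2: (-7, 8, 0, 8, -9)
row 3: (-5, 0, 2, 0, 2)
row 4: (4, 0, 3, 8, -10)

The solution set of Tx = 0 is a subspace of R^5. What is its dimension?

Row reduce to echelon form.
R2 ← R2 − (7/4)·R1: [0, -17/4, 7/2, -3/4, 27/4]
R3 ← R3 − (5/4)·R1: [0, -35/4, 9/2, -25/4, 53/4]
R4 ← R4 + R1: [0, 7, 1, 13, -19]
R3 ← R3 − (35/17)·R2: [0, 0, -46/17, -80/17, -11/17]
R4 ← R4 + (28/17)·R2: [0, 0, 115/17, 200/17, -134/17]
R4 ← R4 + (5/2)·R3: [0, 0, 0, 0, -19/2]
4 nonzero rows, so rank(T) = 4.
T has 5 columns; by rank–nullity, nullity = 5 − 4 = 1.

1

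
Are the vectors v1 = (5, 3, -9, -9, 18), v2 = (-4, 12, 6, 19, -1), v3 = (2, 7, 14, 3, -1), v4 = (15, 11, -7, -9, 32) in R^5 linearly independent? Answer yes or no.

Form the matrix with these vectors as rows and row reduce.
R2 ← R2 + (4/5)·R1: [0, 72/5, -6/5, 59/5, 67/5]
R3 ← R3 − (2/5)·R1: [0, 29/5, 88/5, 33/5, -41/5]
R4 ← R4 − (3)·R1: [0, 2, 20, 18, -22]
R3 ← R3 − (29/72)·R2: [0, 0, 217/12, 133/72, -979/72]
R4 ← R4 − (5/36)·R2: [0, 0, 121/6, 589/36, -859/36]
R4 ← R4 − (242/217)·R3: [0, 0, 0, 1330/93, -5662/651]
4 nonzero rows, so the 4 vectors span a space of dimension 4.
Since 4 = 4, the vectors are linearly independent.

yes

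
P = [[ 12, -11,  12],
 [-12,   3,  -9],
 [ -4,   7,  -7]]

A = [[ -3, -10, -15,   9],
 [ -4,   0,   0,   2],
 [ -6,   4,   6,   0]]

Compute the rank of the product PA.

First compute PA:
[[-64, -72, -108,  86],
 [ 78,  84, 126, -102],
 [ 26,  12,  18, -22]]
Now row reduce the product.
R2 ← R2 + (39/32)·R1: [0, -15/4, -45/8, 45/16]
R3 ← R3 + (13/32)·R1: [0, -69/4, -207/8, 207/16]
R3 ← R3 − (23/5)·R2: [0, 0, 0, 0]
2 nonzero rows, so rank(PA) = 2.

2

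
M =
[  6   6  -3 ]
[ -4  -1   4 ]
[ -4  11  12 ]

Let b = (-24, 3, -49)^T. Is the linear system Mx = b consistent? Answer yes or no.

yes

Row reduce the augmented matrix [M | b].
R2 ← R2 + (2/3)·R1: [0, 3, 2, -13]
R3 ← R3 + (2/3)·R1: [0, 15, 10, -65]
R3 ← R3 − (5)·R2: [0, 0, 0, 0]
The echelon form has 2 nonzero rows, and every pivot lies in the first 3 columns, so rank(M) = rank([M|b]) = 2.
The system is consistent.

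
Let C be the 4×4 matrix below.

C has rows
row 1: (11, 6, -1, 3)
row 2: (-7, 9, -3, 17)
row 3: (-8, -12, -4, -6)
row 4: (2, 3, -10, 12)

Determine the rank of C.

4

Row reduce to echelon form.
R2 ← R2 + (7/11)·R1: [0, 141/11, -40/11, 208/11]
R3 ← R3 + (8/11)·R1: [0, -84/11, -52/11, -42/11]
R4 ← R4 − (2/11)·R1: [0, 21/11, -108/11, 126/11]
R3 ← R3 + (28/47)·R2: [0, 0, -324/47, 350/47]
R4 ← R4 − (7/47)·R2: [0, 0, -436/47, 406/47]
R4 ← R4 − (109/81)·R3: [0, 0, 0, -112/81]
Echelon form has 4 nonzero rows, so rank(C) = 4.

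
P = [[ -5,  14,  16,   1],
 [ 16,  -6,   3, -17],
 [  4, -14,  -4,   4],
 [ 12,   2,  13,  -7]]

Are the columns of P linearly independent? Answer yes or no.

yes

Row reduce P to echelon form.
R2 ← R2 + (16/5)·R1: [0, 194/5, 271/5, -69/5]
R3 ← R3 + (4/5)·R1: [0, -14/5, 44/5, 24/5]
R4 ← R4 + (12/5)·R1: [0, 178/5, 257/5, -23/5]
R3 ← R3 + (7/97)·R2: [0, 0, 1233/97, 369/97]
R4 ← R4 − (89/97)·R2: [0, 0, 162/97, 782/97]
R4 ← R4 − (18/137)·R3: [0, 0, 0, 1036/137]
4 pivots among 4 columns.
Every column is a pivot column, so the columns are linearly independent.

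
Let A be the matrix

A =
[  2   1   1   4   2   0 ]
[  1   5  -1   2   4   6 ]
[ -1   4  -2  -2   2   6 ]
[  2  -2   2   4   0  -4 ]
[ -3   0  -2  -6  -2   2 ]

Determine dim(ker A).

Row reduce to echelon form.
R2 ← R2 − (1/2)·R1: [0, 9/2, -3/2, 0, 3, 6]
R3 ← R3 + (1/2)·R1: [0, 9/2, -3/2, 0, 3, 6]
R4 ← R4 − R1: [0, -3, 1, 0, -2, -4]
R5 ← R5 + (3/2)·R1: [0, 3/2, -1/2, 0, 1, 2]
R3 ← R3 − R2: [0, 0, 0, 0, 0, 0]
R4 ← R4 + (2/3)·R2: [0, 0, 0, 0, 0, 0]
R5 ← R5 − (1/3)·R2: [0, 0, 0, 0, 0, 0]
2 nonzero rows, so rank(A) = 2.
A has 6 columns; by rank–nullity, nullity = 6 − 2 = 4.

4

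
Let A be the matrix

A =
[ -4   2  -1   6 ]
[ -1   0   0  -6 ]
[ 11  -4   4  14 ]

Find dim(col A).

Row reduce to echelon form.
R2 ← R2 − (1/4)·R1: [0, -1/2, 1/4, -15/2]
R3 ← R3 + (11/4)·R1: [0, 3/2, 5/4, 61/2]
R3 ← R3 + (3)·R2: [0, 0, 2, 8]
Echelon form has 3 nonzero rows, so rank(A) = 3.
The column space has dimension equal to the rank: 3.

3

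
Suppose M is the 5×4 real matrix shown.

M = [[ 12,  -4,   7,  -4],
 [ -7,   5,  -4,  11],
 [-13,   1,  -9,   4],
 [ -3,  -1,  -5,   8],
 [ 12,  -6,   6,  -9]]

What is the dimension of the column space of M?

4

Row reduce to echelon form.
R2 ← R2 + (7/12)·R1: [0, 8/3, 1/12, 26/3]
R3 ← R3 + (13/12)·R1: [0, -10/3, -17/12, -1/3]
R4 ← R4 + (1/4)·R1: [0, -2, -13/4, 7]
R5 ← R5 − R1: [0, -2, -1, -5]
R3 ← R3 + (5/4)·R2: [0, 0, -21/16, 21/2]
R4 ← R4 + (3/4)·R2: [0, 0, -51/16, 27/2]
R5 ← R5 + (3/4)·R2: [0, 0, -15/16, 3/2]
R4 ← R4 − (17/7)·R3: [0, 0, 0, -12]
R5 ← R5 − (5/7)·R3: [0, 0, 0, -6]
R5 ← R5 − (1/2)·R4: [0, 0, 0, 0]
Echelon form has 4 nonzero rows, so rank(M) = 4.
The column space has dimension equal to the rank: 4.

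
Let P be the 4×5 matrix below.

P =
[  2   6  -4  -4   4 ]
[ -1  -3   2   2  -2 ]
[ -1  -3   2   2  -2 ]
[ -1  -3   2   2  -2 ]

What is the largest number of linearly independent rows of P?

1

Row reduce to echelon form.
R2 ← R2 + (1/2)·R1: [0, 0, 0, 0, 0]
R3 ← R3 + (1/2)·R1: [0, 0, 0, 0, 0]
R4 ← R4 + (1/2)·R1: [0, 0, 0, 0, 0]
Echelon form has 1 nonzero row, so rank(P) = 1.
The rank gives the maximum number of linearly independent rows: 1.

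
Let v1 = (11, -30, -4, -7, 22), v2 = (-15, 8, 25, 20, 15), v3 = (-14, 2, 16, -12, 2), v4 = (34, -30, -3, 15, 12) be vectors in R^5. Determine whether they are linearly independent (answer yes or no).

Form the matrix with these vectors as rows and row reduce.
R2 ← R2 + (15/11)·R1: [0, -362/11, 215/11, 115/11, 45]
R3 ← R3 + (14/11)·R1: [0, -398/11, 120/11, -230/11, 30]
R4 ← R4 − (34/11)·R1: [0, 690/11, 103/11, 403/11, -56]
R3 ← R3 − (199/181)·R2: [0, 0, -1915/181, -5865/181, -3525/181]
R4 ← R4 + (345/181)·R2: [0, 0, 8438/181, 10238/181, 5389/181]
R4 ← R4 + (8438/1915)·R3: [0, 0, 0, -33020/383, -21463/383]
4 nonzero rows, so the 4 vectors span a space of dimension 4.
Since 4 = 4, the vectors are linearly independent.

yes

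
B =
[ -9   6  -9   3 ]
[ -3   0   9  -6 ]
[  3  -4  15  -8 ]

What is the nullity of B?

2

Row reduce to echelon form.
R2 ← R2 − (1/3)·R1: [0, -2, 12, -7]
R3 ← R3 + (1/3)·R1: [0, -2, 12, -7]
R3 ← R3 − R2: [0, 0, 0, 0]
2 nonzero rows, so rank(B) = 2.
B has 4 columns; by rank–nullity, nullity = 4 − 2 = 2.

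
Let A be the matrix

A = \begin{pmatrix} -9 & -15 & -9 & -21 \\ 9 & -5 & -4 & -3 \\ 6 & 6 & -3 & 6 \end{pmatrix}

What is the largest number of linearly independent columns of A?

3

Row reduce to echelon form.
R2 ← R2 + R1: [0, -20, -13, -24]
R3 ← R3 + (2/3)·R1: [0, -4, -9, -8]
R3 ← R3 − (1/5)·R2: [0, 0, -32/5, -16/5]
Echelon form has 3 nonzero rows, so rank(A) = 3.
The rank gives the maximum number of linearly independent columns: 3.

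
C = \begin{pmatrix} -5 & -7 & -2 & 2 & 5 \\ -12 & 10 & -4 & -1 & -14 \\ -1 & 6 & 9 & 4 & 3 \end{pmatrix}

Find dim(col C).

Row reduce to echelon form.
R2 ← R2 − (12/5)·R1: [0, 134/5, 4/5, -29/5, -26]
R3 ← R3 − (1/5)·R1: [0, 37/5, 47/5, 18/5, 2]
R3 ← R3 − (37/134)·R2: [0, 0, 615/67, 697/134, 615/67]
Echelon form has 3 nonzero rows, so rank(C) = 3.
The column space has dimension equal to the rank: 3.

3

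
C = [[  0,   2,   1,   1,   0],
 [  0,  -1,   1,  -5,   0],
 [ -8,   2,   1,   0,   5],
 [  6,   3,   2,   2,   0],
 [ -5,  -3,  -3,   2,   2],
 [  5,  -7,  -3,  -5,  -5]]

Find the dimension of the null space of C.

1

Row reduce to echelon form.
Swap R1 ↔ R3
R4 ← R4 + (3/4)·R1: [0, 9/2, 11/4, 2, 15/4]
R5 ← R5 − (5/8)·R1: [0, -17/4, -29/8, 2, -9/8]
R6 ← R6 + (5/8)·R1: [0, -23/4, -19/8, -5, -15/8]
R3 ← R3 + (2)·R2: [0, 0, 3, -9, 0]
R4 ← R4 + (9/2)·R2: [0, 0, 29/4, -41/2, 15/4]
R5 ← R5 − (17/4)·R2: [0, 0, -63/8, 93/4, -9/8]
R6 ← R6 − (23/4)·R2: [0, 0, -65/8, 95/4, -15/8]
R4 ← R4 − (29/12)·R3: [0, 0, 0, 5/4, 15/4]
R5 ← R5 + (21/8)·R3: [0, 0, 0, -3/8, -9/8]
R6 ← R6 + (65/24)·R3: [0, 0, 0, -5/8, -15/8]
R5 ← R5 + (3/10)·R4: [0, 0, 0, 0, 0]
R6 ← R6 + (1/2)·R4: [0, 0, 0, 0, 0]
4 nonzero rows, so rank(C) = 4.
C has 5 columns; by rank–nullity, nullity = 5 − 4 = 1.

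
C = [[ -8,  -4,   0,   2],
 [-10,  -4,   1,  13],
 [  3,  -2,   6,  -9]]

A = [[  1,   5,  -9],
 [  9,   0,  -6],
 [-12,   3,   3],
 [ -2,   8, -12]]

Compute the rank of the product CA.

2

First compute CA:
[[-48, -24,  72],
 [-84,  57, -39],
 [-69, -39, 111]]
Now row reduce the product.
R2 ← R2 − (7/4)·R1: [0, 99, -165]
R3 ← R3 − (23/16)·R1: [0, -9/2, 15/2]
R3 ← R3 + (1/22)·R2: [0, 0, 0]
2 nonzero rows, so rank(CA) = 2.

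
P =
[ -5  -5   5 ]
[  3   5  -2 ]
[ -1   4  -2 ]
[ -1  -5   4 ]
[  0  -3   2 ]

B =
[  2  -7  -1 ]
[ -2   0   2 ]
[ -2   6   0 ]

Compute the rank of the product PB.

3

First compute PB:
[[-10,  65,  -5],
 [  0, -33,   7],
 [ -6,  -5,   9],
 [  0,  31,  -9],
 [  2,  12,  -6]]
Now row reduce the product.
R3 ← R3 − (3/5)·R1: [0, -44, 12]
R5 ← R5 + (1/5)·R1: [0, 25, -7]
R3 ← R3 − (4/3)·R2: [0, 0, 8/3]
R4 ← R4 + (31/33)·R2: [0, 0, -80/33]
R5 ← R5 + (25/33)·R2: [0, 0, -56/33]
R4 ← R4 + (10/11)·R3: [0, 0, 0]
R5 ← R5 + (7/11)·R3: [0, 0, 0]
3 nonzero rows, so rank(PB) = 3.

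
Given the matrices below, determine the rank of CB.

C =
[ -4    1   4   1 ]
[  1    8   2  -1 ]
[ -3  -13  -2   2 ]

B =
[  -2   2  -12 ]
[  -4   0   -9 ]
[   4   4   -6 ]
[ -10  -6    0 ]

2

First compute CB:
[[ 10,   2,  15],
 [-16,  16, -96],
 [ 30, -26, 165]]
Now row reduce the product.
R2 ← R2 + (8/5)·R1: [0, 96/5, -72]
R3 ← R3 − (3)·R1: [0, -32, 120]
R3 ← R3 + (5/3)·R2: [0, 0, 0]
2 nonzero rows, so rank(CB) = 2.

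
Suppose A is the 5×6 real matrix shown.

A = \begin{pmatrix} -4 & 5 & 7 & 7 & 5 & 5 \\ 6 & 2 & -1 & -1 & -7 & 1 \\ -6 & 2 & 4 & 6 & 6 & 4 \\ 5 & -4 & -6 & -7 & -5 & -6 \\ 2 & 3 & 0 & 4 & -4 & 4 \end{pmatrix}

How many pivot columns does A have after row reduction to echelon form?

Row reduce to echelon form.
R2 ← R2 + (3/2)·R1: [0, 19/2, 19/2, 19/2, 1/2, 17/2]
R3 ← R3 − (3/2)·R1: [0, -11/2, -13/2, -9/2, -3/2, -7/2]
R4 ← R4 + (5/4)·R1: [0, 9/4, 11/4, 7/4, 5/4, 1/4]
R5 ← R5 + (1/2)·R1: [0, 11/2, 7/2, 15/2, -3/2, 13/2]
R3 ← R3 + (11/19)·R2: [0, 0, -1, 1, -23/19, 27/19]
R4 ← R4 − (9/38)·R2: [0, 0, 1/2, -1/2, 43/38, -67/38]
R5 ← R5 − (11/19)·R2: [0, 0, -2, 2, -34/19, 30/19]
R4 ← R4 + (1/2)·R3: [0, 0, 0, 0, 10/19, -20/19]
R5 ← R5 − (2)·R3: [0, 0, 0, 0, 12/19, -24/19]
R5 ← R5 − (6/5)·R4: [0, 0, 0, 0, 0, 0]
Echelon form has 4 nonzero rows, so rank(A) = 4.
Each nonzero row contributes one pivot column: 4 pivot columns.

4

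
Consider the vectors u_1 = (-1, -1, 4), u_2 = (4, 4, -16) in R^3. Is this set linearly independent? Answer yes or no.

no

Form the matrix with these vectors as rows and row reduce.
R2 ← R2 + (4)·R1: [0, 0, 0]
1 nonzero row, so the 2 vectors span a space of dimension 1.
Since 1 < 2, the vectors are linearly dependent.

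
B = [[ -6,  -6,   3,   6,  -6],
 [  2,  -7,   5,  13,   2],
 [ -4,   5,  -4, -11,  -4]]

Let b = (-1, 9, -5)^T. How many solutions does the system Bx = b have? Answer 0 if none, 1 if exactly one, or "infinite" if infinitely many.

Row reduce the augmented matrix [B | b].
R2 ← R2 + (1/3)·R1: [0, -9, 6, 15, 0, 26/3]
R3 ← R3 − (2/3)·R1: [0, 9, -6, -15, 0, -13/3]
R3 ← R3 + R2: [0, 0, 0, 0, 0, 13/3]
The echelon form has 3 nonzero rows; the last pivot sits in the augmented column, so rank(B) = 2 but rank([B|b]) = 3.
Since the ranks differ, the system is inconsistent.
It has no solutions.

0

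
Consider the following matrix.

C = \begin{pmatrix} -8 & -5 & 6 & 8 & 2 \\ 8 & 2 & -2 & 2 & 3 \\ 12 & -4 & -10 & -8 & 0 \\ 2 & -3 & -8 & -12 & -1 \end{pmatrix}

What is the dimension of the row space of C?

Row reduce to echelon form.
R2 ← R2 + R1: [0, -3, 4, 10, 5]
R3 ← R3 + (3/2)·R1: [0, -23/2, -1, 4, 3]
R4 ← R4 + (1/4)·R1: [0, -17/4, -13/2, -10, -1/2]
R3 ← R3 − (23/6)·R2: [0, 0, -49/3, -103/3, -97/6]
R4 ← R4 − (17/12)·R2: [0, 0, -73/6, -145/6, -91/12]
R4 ← R4 − (73/98)·R3: [0, 0, 0, 69/49, 437/98]
Echelon form has 4 nonzero rows, so rank(C) = 4.
The row space has dimension equal to the rank: 4.

4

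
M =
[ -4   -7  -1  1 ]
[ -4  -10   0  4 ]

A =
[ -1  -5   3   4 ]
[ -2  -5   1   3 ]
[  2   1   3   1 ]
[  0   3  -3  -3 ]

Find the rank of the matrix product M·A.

2

First compute MA:
[[ 16,  57, -25, -41],
 [ 24,  82, -34, -58]]
Now row reduce the product.
R2 ← R2 − (3/2)·R1: [0, -7/2, 7/2, 7/2]
2 nonzero rows, so rank(MA) = 2.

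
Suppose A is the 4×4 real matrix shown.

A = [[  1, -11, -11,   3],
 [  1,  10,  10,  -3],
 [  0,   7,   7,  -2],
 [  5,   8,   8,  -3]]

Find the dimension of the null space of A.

2

Row reduce to echelon form.
R2 ← R2 − R1: [0, 21, 21, -6]
R4 ← R4 − (5)·R1: [0, 63, 63, -18]
R3 ← R3 − (1/3)·R2: [0, 0, 0, 0]
R4 ← R4 − (3)·R2: [0, 0, 0, 0]
2 nonzero rows, so rank(A) = 2.
A has 4 columns; by rank–nullity, nullity = 4 − 2 = 2.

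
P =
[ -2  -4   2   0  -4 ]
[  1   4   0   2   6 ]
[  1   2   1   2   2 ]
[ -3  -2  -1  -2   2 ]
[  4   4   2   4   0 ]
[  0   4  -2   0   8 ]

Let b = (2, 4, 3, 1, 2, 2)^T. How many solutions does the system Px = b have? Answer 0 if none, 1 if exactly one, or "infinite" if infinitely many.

Row reduce the augmented matrix [P | b].
R2 ← R2 + (1/2)·R1: [0, 2, 1, 2, 4, 5]
R3 ← R3 + (1/2)·R1: [0, 0, 2, 2, 0, 4]
R4 ← R4 − (3/2)·R1: [0, 4, -4, -2, 8, -2]
R5 ← R5 + (2)·R1: [0, -4, 6, 4, -8, 6]
R4 ← R4 − (2)·R2: [0, 0, -6, -6, 0, -12]
R5 ← R5 + (2)·R2: [0, 0, 8, 8, 0, 16]
R6 ← R6 − (2)·R2: [0, 0, -4, -4, 0, -8]
R4 ← R4 + (3)·R3: [0, 0, 0, 0, 0, 0]
R5 ← R5 − (4)·R3: [0, 0, 0, 0, 0, 0]
R6 ← R6 + (2)·R3: [0, 0, 0, 0, 0, 0]
The echelon form has 3 nonzero rows, and every pivot lies in the first 5 columns, so rank(P) = rank([P|b]) = 3.
The system is consistent.
rank = 3 < 5 unknowns, so there are infinitely many solutions.

infinite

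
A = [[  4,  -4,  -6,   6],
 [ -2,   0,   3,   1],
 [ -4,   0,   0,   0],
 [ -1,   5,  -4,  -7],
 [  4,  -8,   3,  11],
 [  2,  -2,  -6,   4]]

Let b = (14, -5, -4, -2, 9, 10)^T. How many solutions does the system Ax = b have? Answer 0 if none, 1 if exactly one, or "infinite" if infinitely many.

1

Row reduce the augmented matrix [A | b].
R2 ← R2 + (1/2)·R1: [0, -2, 0, 4, 2]
R3 ← R3 + R1: [0, -4, -6, 6, 10]
R4 ← R4 + (1/4)·R1: [0, 4, -11/2, -11/2, 3/2]
R5 ← R5 − R1: [0, -4, 9, 5, -5]
R6 ← R6 − (1/2)·R1: [0, 0, -3, 1, 3]
R3 ← R3 − (2)·R2: [0, 0, -6, -2, 6]
R4 ← R4 + (2)·R2: [0, 0, -11/2, 5/2, 11/2]
R5 ← R5 − (2)·R2: [0, 0, 9, -3, -9]
R4 ← R4 − (11/12)·R3: [0, 0, 0, 13/3, 0]
R5 ← R5 + (3/2)·R3: [0, 0, 0, -6, 0]
R6 ← R6 − (1/2)·R3: [0, 0, 0, 2, 0]
R5 ← R5 + (18/13)·R4: [0, 0, 0, 0, 0]
R6 ← R6 − (6/13)·R4: [0, 0, 0, 0, 0]
The echelon form has 4 nonzero rows, and every pivot lies in the first 4 columns, so rank(A) = rank([A|b]) = 4.
The system is consistent.
rank = 4 = number of unknowns, so the solution is unique.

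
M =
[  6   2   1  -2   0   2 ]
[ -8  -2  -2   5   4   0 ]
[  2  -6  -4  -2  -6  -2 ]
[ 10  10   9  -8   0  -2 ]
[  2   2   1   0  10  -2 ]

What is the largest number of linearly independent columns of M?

Row reduce to echelon form.
R2 ← R2 + (4/3)·R1: [0, 2/3, -2/3, 7/3, 4, 8/3]
R3 ← R3 − (1/3)·R1: [0, -20/3, -13/3, -4/3, -6, -8/3]
R4 ← R4 − (5/3)·R1: [0, 20/3, 22/3, -14/3, 0, -16/3]
R5 ← R5 − (1/3)·R1: [0, 4/3, 2/3, 2/3, 10, -8/3]
R3 ← R3 + (10)·R2: [0, 0, -11, 22, 34, 24]
R4 ← R4 − (10)·R2: [0, 0, 14, -28, -40, -32]
R5 ← R5 − (2)·R2: [0, 0, 2, -4, 2, -8]
R4 ← R4 + (14/11)·R3: [0, 0, 0, 0, 36/11, -16/11]
R5 ← R5 + (2/11)·R3: [0, 0, 0, 0, 90/11, -40/11]
R5 ← R5 − (5/2)·R4: [0, 0, 0, 0, 0, 0]
Echelon form has 4 nonzero rows, so rank(M) = 4.
The rank gives the maximum number of linearly independent columns: 4.

4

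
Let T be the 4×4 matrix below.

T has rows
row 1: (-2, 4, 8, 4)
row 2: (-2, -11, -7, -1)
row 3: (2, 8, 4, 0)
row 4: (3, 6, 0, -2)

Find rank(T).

2

Row reduce to echelon form.
R2 ← R2 − R1: [0, -15, -15, -5]
R3 ← R3 + R1: [0, 12, 12, 4]
R4 ← R4 + (3/2)·R1: [0, 12, 12, 4]
R3 ← R3 + (4/5)·R2: [0, 0, 0, 0]
R4 ← R4 + (4/5)·R2: [0, 0, 0, 0]
Echelon form has 2 nonzero rows, so rank(T) = 2.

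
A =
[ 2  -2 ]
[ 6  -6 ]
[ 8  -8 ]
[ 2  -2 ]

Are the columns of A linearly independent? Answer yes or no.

Row reduce A to echelon form.
R2 ← R2 − (3)·R1: [0, 0]
R3 ← R3 − (4)·R1: [0, 0]
R4 ← R4 − R1: [0, 0]
1 pivot among 2 columns.
Only 1 < 2 pivot columns, so the columns are linearly dependent.

no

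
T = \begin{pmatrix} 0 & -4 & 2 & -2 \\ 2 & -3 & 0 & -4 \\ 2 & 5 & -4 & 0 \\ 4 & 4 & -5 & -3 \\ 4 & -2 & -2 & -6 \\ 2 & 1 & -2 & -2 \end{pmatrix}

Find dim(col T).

Row reduce to echelon form.
Swap R1 ↔ R2
R3 ← R3 − R1: [0, 8, -4, 4]
R4 ← R4 − (2)·R1: [0, 10, -5, 5]
R5 ← R5 − (2)·R1: [0, 4, -2, 2]
R6 ← R6 − R1: [0, 4, -2, 2]
R3 ← R3 + (2)·R2: [0, 0, 0, 0]
R4 ← R4 + (5/2)·R2: [0, 0, 0, 0]
R5 ← R5 + R2: [0, 0, 0, 0]
R6 ← R6 + R2: [0, 0, 0, 0]
Echelon form has 2 nonzero rows, so rank(T) = 2.
The column space has dimension equal to the rank: 2.

2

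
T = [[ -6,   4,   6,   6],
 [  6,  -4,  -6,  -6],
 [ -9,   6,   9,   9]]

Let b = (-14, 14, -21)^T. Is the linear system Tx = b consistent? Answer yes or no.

yes

Row reduce the augmented matrix [T | b].
R2 ← R2 + R1: [0, 0, 0, 0, 0]
R3 ← R3 − (3/2)·R1: [0, 0, 0, 0, 0]
The echelon form has 1 nonzero rows, and every pivot lies in the first 4 columns, so rank(T) = rank([T|b]) = 1.
The system is consistent.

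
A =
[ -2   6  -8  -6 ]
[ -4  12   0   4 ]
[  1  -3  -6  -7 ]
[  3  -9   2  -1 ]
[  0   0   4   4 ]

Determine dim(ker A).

Row reduce to echelon form.
R2 ← R2 − (2)·R1: [0, 0, 16, 16]
R3 ← R3 + (1/2)·R1: [0, 0, -10, -10]
R4 ← R4 + (3/2)·R1: [0, 0, -10, -10]
R3 ← R3 + (5/8)·R2: [0, 0, 0, 0]
R4 ← R4 + (5/8)·R2: [0, 0, 0, 0]
R5 ← R5 − (1/4)·R2: [0, 0, 0, 0]
2 nonzero rows, so rank(A) = 2.
A has 4 columns; by rank–nullity, nullity = 4 − 2 = 2.

2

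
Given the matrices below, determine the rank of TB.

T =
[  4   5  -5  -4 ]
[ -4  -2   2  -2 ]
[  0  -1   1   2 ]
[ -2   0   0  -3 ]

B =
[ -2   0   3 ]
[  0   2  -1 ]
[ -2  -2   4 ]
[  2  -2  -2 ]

2

First compute TB:
[[ -6,  28,  -5],
 [  0,  -4,   2],
 [  2,  -8,   1],
 [ -2,   6,   0]]
Now row reduce the product.
R3 ← R3 + (1/3)·R1: [0, 4/3, -2/3]
R4 ← R4 − (1/3)·R1: [0, -10/3, 5/3]
R3 ← R3 + (1/3)·R2: [0, 0, 0]
R4 ← R4 − (5/6)·R2: [0, 0, 0]
2 nonzero rows, so rank(TB) = 2.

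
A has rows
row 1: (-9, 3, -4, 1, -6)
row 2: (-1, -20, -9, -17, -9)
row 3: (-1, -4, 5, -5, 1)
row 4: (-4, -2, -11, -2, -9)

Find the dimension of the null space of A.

Row reduce to echelon form.
R2 ← R2 − (1/9)·R1: [0, -61/3, -77/9, -154/9, -25/3]
R3 ← R3 − (1/9)·R1: [0, -13/3, 49/9, -46/9, 5/3]
R4 ← R4 − (4/9)·R1: [0, -10/3, -83/9, -22/9, -19/3]
R3 ← R3 − (13/61)·R2: [0, 0, 1330/183, -268/183, 210/61]
R4 ← R4 − (10/61)·R2: [0, 0, -477/61, 22/61, -303/61]
R4 ← R4 + (1431/1330)·R3: [0, 0, 0, -808/665, -24/19]
4 nonzero rows, so rank(A) = 4.
A has 5 columns; by rank–nullity, nullity = 5 − 4 = 1.

1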